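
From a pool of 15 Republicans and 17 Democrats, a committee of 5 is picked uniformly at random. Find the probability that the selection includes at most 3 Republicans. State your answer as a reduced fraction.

782/899

Total selections: C(32,5) = 201376.
Count the complement (more than 3 Republicans): C(15,4)·C(17,1) + C(15,5)·C(17,0) = 23205 + 3003 = 26208.
Probability = 1 − 26208/201376 = 175168/201376 = 782/899.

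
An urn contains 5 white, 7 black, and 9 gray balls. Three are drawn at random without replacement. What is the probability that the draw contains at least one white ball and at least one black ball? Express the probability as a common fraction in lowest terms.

7/19

There are C(21,3) = 1330 possible draws.
By inclusion-exclusion on the complements, draws missing all white or all black: C(16,3) + C(14,3) − C(9,3) = 560 + 364 − 84 = 840.
So draws with at least one of each: 1330 − 840 = 490, probability 490/1330 = 7/19.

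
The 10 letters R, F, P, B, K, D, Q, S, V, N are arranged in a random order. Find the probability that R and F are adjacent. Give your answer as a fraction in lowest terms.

1/5

There are 10! = 3628800 arrangements.
Treat R and F as a block: 9! arrangements of the blocks × 2 orders within the block = 2·362880 = 725760.
Probability = 725760/3628800 = 1/5.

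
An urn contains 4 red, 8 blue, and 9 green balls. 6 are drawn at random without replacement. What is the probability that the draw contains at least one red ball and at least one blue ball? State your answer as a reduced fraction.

There are C(21,6) = 54264 possible draws.
By inclusion-exclusion on the complements, draws missing all red or all blue: C(17,6) + C(13,6) − C(9,6) = 12376 + 1716 − 84 = 14008.
So draws with at least one of each: 54264 − 14008 = 40256, probability 40256/54264 = 296/399.

296/399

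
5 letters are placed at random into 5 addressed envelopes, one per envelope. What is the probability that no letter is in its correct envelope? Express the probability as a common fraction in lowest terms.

11/30

There are 5! = 120 assignments.
By inclusion-exclusion, assignments with no fixed points: C(5,0)·5! − C(5,1)·4! + C(5,2)·3! − C(5,3)·2! + C(5,4)·1! − C(5,5)·0! = 44.
Probability = 44/120 = 11/30.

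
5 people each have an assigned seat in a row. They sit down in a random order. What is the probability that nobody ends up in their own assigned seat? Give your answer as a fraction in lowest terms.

There are 5! = 120 seatings.
By inclusion-exclusion, seatings with no fixed points: C(5,0)·5! − C(5,1)·4! + C(5,2)·3! − C(5,3)·2! + C(5,4)·1! − C(5,5)·0! = 44.
Probability = 44/120 = 11/30.

11/30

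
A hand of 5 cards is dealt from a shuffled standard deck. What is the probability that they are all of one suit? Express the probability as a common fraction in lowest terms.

33/16660

There are C(52,5) = 2598960 possible 5-card hands.
Hands of one suit: 4 suits × C(13,5) = 4·1287 = 5148.
Probability = 5148/2598960 = 33/16660.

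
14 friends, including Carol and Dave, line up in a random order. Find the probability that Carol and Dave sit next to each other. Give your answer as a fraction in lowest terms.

There are 14! = 87178291200 arrangements.
Treat Carol and Dave as a block: 13! arrangements of the blocks × 2 orders within the block = 2·6227020800 = 12454041600.
Probability = 12454041600/87178291200 = 1/7.

1/7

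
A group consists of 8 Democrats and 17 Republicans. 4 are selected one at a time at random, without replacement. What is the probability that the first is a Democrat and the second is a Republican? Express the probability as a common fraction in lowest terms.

Multiply the conditional probabilities at each draw: 8/25 · 17/24 = 136/600 = 17/75.

17/75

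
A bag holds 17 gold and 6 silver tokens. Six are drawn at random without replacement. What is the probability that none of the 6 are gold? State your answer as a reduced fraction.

There are C(23,6) = 100947 possible selections.
Selections with no gold (all silver): C(6,6) = 1.
Probability = 1/100947.

1/100947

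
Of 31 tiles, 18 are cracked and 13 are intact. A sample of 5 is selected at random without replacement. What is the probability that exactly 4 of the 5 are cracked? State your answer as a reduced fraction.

There are C(31,5) = 169911 ways to choose 5 from 31.
Selections with exactly 4 cracked: choose 4 of the 18 cracked and 1 of the 13 intact, C(18,4)·C(13,1) = 3060·13 = 39780.
Probability = 39780/169911 = 4420/18879.

4420/18879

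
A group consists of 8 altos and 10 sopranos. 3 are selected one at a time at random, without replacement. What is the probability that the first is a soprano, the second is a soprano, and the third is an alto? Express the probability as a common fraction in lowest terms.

5/34

Multiply the conditional probabilities at each draw: 10/18 · 9/17 · 8/16 = 720/4896 = 5/34.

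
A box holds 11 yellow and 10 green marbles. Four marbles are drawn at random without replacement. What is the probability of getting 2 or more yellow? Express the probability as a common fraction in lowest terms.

99/133

Total selections: C(21,4) = 5985.
Count the complement (fewer than 2 yellow): C(11,0)·C(10,4) + C(11,1)·C(10,3) = 210 + 1320 = 1530.
Probability = 1 − 1530/5985 = 4455/5985 = 99/133.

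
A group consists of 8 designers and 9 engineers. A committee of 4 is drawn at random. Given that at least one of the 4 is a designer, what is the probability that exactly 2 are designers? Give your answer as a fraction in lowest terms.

Work in counts. Selections with at least one designer: C(17,4) − C(9,4) = 2380 − 126 = 2254.
Of those, selections where exactly 2 are designers: C(8,2)·C(9,2) = 28·36 = 1008.
Conditional probability = 1008/2254 = 72/161.

72/161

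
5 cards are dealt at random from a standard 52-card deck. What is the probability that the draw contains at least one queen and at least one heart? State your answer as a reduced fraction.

229297/866320

There are C(52,5) = 2598960 possible draws.
By inclusion-exclusion on the complements, draws missing all queens or all hearts: C(48,5) + C(39,5) − C(36,5) = 1712304 + 575757 − 376992 = 1911069.
So draws with at least one of each: 2598960 − 1911069 = 687891, probability 687891/2598960 = 229297/866320.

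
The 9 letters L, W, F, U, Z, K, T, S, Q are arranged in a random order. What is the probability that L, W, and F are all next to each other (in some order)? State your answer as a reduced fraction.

1/12

There are 9! = 362880 arrangements.
Treat the three as one block: 7! placements × 3! orders within the block = 5040·6 = 30240.
Probability = 30240/362880 = 1/12.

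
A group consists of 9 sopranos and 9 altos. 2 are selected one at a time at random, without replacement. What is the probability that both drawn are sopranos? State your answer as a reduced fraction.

Multiply the conditional probabilities at each draw: 9/18 · 8/17 = 72/306 = 4/17.

4/17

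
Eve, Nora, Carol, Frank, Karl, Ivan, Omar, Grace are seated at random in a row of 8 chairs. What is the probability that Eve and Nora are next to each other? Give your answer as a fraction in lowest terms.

There are 8! = 40320 arrangements.
Treat Eve and Nora as a block: 7! arrangements of the blocks × 2 orders within the block = 2·5040 = 10080.
Probability = 10080/40320 = 1/4.

1/4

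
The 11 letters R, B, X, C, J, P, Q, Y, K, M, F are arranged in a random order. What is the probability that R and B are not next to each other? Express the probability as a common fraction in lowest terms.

There are 11! = 39916800 arrangements.
Arrangements with R and B adjacent: 2·10! = 7257600.
So not adjacent: 39916800 − 7257600 = 32659200, probability 32659200/39916800 = 9/11.

9/11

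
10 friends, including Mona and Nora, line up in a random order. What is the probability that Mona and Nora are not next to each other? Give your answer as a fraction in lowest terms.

4/5

There are 10! = 3628800 arrangements.
Arrangements with Mona and Nora adjacent: 2·9! = 725760.
So not adjacent: 3628800 − 725760 = 2903040, probability 2903040/3628800 = 4/5.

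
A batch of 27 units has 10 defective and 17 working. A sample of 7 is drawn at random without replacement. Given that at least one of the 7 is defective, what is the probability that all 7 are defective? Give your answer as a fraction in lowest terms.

60/434291

Work in counts. Selections with at least one defective: C(27,7) − C(17,7) = 888030 − 19448 = 868582.
Of those, selections where all 7 are defective: C(10,7) = 120.
Conditional probability = 120/868582 = 60/434291.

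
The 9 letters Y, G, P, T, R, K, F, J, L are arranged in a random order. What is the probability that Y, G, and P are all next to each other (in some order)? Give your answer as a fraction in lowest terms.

1/12

There are 9! = 362880 arrangements.
Treat the three as one block: 7! placements × 3! orders within the block = 5040·6 = 30240.
Probability = 30240/362880 = 1/12.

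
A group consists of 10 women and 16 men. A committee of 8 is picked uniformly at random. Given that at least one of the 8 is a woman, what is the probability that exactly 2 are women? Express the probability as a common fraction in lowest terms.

504/2167

Work in counts. Selections with at least one woman: C(26,8) − C(16,8) = 1562275 − 12870 = 1549405.
Of those, selections where exactly 2 are women: C(10,2)·C(16,6) = 45·8008 = 360360.
Conditional probability = 360360/1549405 = 504/2167.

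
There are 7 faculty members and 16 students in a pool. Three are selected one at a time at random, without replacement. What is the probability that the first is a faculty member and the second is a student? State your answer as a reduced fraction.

Multiply the conditional probabilities at each draw: 7/23 · 16/22 = 112/506 = 56/253.

56/253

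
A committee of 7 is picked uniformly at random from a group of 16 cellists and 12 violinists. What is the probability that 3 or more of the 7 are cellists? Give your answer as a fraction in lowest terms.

Total selections: C(28,7) = 1184040.
Favorable selections (3 or more cellists): C(16,3)·C(12,4) + C(16,4)·C(12,3) + C(16,5)·C(12,2) + C(16,6)·C(12,1) + C(16,7)·C(12,0) = 277200 + 400400 + 288288 + 96096 + 11440 = 1073424.
Probability = 1073424/1184040 = 4066/4485.

4066/4485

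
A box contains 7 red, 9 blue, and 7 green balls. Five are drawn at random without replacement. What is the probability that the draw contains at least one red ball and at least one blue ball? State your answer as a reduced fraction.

There are C(23,5) = 33649 possible draws.
By inclusion-exclusion on the complements, draws missing all red or all blue: C(16,5) + C(14,5) − C(7,5) = 4368 + 2002 − 21 = 6349.
So draws with at least one of each: 33649 − 6349 = 27300, probability 27300/33649 = 3900/4807.

3900/4807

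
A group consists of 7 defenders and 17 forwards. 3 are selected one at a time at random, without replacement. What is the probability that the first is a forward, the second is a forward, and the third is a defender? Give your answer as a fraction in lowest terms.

Multiply the conditional probabilities at each draw: 17/24 · 16/23 · 7/22 = 1904/12144 = 119/759.

119/759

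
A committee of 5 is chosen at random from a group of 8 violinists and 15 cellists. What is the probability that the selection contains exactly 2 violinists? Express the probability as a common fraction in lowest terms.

1820/4807

There are C(23,5) = 33649 ways to choose 5 from 23.
Selections with exactly 2 violinists: choose 2 of the 8 violinists and 3 of the 15 cellists, C(8,2)·C(15,3) = 28·455 = 12740.
Probability = 12740/33649 = 1820/4807.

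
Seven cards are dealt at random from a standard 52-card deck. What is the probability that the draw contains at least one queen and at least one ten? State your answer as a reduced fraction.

3105873/16723070

There are C(52,7) = 133784560 possible draws.
By inclusion-exclusion on the complements, draws missing all queens or all tens: C(48,7) + C(48,7) − C(44,7) = 73629072 + 73629072 − 38320568 = 108937576.
So draws with at least one of each: 133784560 − 108937576 = 24846984, probability 24846984/133784560 = 3105873/16723070.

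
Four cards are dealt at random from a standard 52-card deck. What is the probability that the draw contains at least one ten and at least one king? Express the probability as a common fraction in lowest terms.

There are C(52,4) = 270725 possible draws.
By inclusion-exclusion on the complements, draws missing all tens or all kings: C(48,4) + C(48,4) − C(44,4) = 194580 + 194580 − 135751 = 253409.
So draws with at least one of each: 270725 − 253409 = 17316, probability 17316/270725 = 1332/20825.

1332/20825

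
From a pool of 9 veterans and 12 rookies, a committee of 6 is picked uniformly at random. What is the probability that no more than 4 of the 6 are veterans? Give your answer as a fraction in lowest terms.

33/34

Total selections: C(21,6) = 54264.
Count the complement (more than 4 veterans): C(9,5)·C(12,1) + C(9,6)·C(12,0) = 1512 + 84 = 1596.
Probability = 1 − 1596/54264 = 52668/54264 = 33/34.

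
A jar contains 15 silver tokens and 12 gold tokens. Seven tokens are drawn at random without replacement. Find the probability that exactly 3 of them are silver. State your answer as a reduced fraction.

35/138

There are C(27,7) = 888030 ways to choose 7 from 27.
Selections with exactly 3 silver: choose 3 of the 15 silver and 4 of the 12 gold, C(15,3)·C(12,4) = 455·495 = 225225.
Probability = 225225/888030 = 35/138.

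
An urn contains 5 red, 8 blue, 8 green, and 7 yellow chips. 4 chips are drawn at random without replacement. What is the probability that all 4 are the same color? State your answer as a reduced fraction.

There are C(28,4) = 20475 ways to draw 4 chips.
All same color: C(5,4) + C(8,4) + C(8,4) + C(7,4) = 5 + 70 + 70 + 35 = 180.
Probability = 180/20475 = 4/455.

4/455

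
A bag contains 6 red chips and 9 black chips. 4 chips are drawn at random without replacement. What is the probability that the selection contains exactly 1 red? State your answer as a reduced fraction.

Total number of selections: C(15,4) = 1365.
Selections with exactly 1 red: choose 1 of the 6 red and 3 of the 9 black, C(6,1)·C(9,3) = 6·84 = 504.
Probability = 504/1365 = 24/65.

24/65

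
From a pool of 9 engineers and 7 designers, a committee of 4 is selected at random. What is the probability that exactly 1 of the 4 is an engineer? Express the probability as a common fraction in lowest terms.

9/52

Total number of selections: C(16,4) = 1820.
Selections with exactly 1 engineer: choose 1 of the 9 engineers and 3 of the 7 designers, C(9,1)·C(7,3) = 9·35 = 315.
Probability = 315/1820 = 9/52.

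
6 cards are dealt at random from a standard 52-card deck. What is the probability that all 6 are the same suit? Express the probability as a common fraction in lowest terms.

66/195755

There are C(52,6) = 20358520 possible 6-card hands.
Hands of one suit: 4 suits × C(13,6) = 4·1716 = 6864.
Probability = 6864/20358520 = 66/195755.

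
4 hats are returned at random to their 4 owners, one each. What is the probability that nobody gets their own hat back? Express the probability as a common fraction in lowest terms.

There are 4! = 24 assignments.
By inclusion-exclusion, assignments with no fixed points: C(4,0)·4! − C(4,1)·3! + C(4,2)·2! − C(4,3)·1! + C(4,4)·0! = 9.
Probability = 9/24 = 3/8.

3/8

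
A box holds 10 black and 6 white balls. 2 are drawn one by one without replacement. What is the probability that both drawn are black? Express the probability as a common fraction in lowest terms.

Multiply the conditional probabilities at each draw: 10/16 · 9/15 = 90/240 = 3/8.

3/8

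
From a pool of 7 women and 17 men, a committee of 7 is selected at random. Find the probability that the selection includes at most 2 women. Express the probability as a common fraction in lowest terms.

19669/28842

There are C(24,7) = 346104 ways to choose the 7.
Favorable selections (at most 2 women): C(7,0)·C(17,7) + C(7,1)·C(17,6) + C(7,2)·C(17,5) = 19448 + 86632 + 129948 = 236028.
Probability = 236028/346104 = 19669/28842.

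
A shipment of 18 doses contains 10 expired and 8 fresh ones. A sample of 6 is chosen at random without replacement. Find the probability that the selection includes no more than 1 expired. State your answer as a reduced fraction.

There are C(18,6) = 18564 ways to choose the 6.
Favorable selections (no more than 1 expired): C(10,0)·C(8,6) + C(10,1)·C(8,5) = 28 + 560 = 588.
Probability = 588/18564 = 7/221.

7/221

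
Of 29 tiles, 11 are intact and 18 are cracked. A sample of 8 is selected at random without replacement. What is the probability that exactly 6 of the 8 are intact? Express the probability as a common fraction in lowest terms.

714/43355

Total number of selections: C(29,8) = 4292145.
Selections with exactly 6 intact: choose 6 of the 11 intact and 2 of the 18 cracked, C(11,6)·C(18,2) = 462·153 = 70686.
Probability = 70686/4292145 = 714/43355.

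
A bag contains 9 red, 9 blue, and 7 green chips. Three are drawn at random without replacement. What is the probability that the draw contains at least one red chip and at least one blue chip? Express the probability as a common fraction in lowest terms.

There are C(25,3) = 2300 possible draws.
By inclusion-exclusion on the complements, draws missing all red or all blue: C(16,3) + C(16,3) − C(7,3) = 560 + 560 − 35 = 1085.
So draws with at least one of each: 2300 − 1085 = 1215, probability 1215/2300 = 243/460.

243/460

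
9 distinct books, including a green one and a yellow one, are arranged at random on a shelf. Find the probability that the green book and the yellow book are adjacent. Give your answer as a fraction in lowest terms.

2/9

There are 9! = 362880 arrangements.
Treat the green book and the yellow book as a block: 8! arrangements of the blocks × 2 orders within the block = 2·40320 = 80640.
Probability = 80640/362880 = 2/9.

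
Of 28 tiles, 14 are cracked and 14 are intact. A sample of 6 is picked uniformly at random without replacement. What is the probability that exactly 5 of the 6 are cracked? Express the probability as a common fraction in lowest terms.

77/1035

The sample space is all 6-subsets of the 28: C(28,6) = 376740.
Selections with exactly 5 cracked: choose 5 of the 14 cracked and 1 of the 14 intact, C(14,5)·C(14,1) = 2002·14 = 28028.
Probability = 28028/376740 = 77/1035.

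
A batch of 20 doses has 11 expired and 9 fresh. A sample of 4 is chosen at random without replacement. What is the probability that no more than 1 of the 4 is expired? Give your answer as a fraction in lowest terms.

70/323

There are C(20,4) = 4845 ways to choose the 4.
Favorable selections (no more than 1 expired): C(11,0)·C(9,4) + C(11,1)·C(9,3) = 126 + 924 = 1050.
Probability = 1050/4845 = 70/323.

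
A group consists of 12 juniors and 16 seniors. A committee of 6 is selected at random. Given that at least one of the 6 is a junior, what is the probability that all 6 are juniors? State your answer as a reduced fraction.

Work in counts. Selections with at least one junior: C(28,6) − C(16,6) = 376740 − 8008 = 368732.
Of those, selections where all 6 are juniors: C(12,6) = 924.
Conditional probability = 924/368732 = 33/13169.

33/13169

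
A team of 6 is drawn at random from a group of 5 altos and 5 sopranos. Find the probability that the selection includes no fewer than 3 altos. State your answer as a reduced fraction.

31/42

There are C(10,6) = 210 ways to choose the 6.
Count the complement (fewer than 3 altos): C(5,1)·C(5,5) + C(5,2)·C(5,4) = 5 + 50 = 55.
Probability = 1 − 55/210 = 155/210 = 31/42.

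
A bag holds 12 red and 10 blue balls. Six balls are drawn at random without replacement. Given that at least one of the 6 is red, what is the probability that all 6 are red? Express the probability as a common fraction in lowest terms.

Work in counts. Selections with at least one red: C(22,6) − C(10,6) = 74613 − 210 = 74403.
Of those, selections where all 6 are red: C(12,6) = 924.
Conditional probability = 924/74403 = 44/3543.

44/3543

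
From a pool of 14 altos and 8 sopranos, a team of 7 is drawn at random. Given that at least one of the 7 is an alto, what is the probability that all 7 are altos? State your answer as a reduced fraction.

429/21317

Work in counts. Selections with at least one alto: C(22,7) − C(8,7) = 170544 − 8 = 170536.
Of those, selections where all 7 are altos: C(14,7) = 3432.
Conditional probability = 3432/170536 = 429/21317.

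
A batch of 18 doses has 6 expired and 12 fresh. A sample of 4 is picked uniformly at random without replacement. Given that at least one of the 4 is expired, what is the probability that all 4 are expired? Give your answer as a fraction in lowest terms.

1/171

Work in counts. Selections with at least one expired: C(18,4) − C(12,4) = 3060 − 495 = 2565.
Of those, selections where all 4 are expired: C(6,4) = 15.
Conditional probability = 15/2565 = 1/171.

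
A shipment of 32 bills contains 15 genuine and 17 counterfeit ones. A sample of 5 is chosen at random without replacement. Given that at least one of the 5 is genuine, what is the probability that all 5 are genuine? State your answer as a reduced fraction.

Work in counts. Selections with at least one genuine: C(32,5) − C(17,5) = 201376 − 6188 = 195188.
Of those, selections where all 5 are genuine: C(15,5) = 3003.
Conditional probability = 3003/195188 = 429/27884.

429/27884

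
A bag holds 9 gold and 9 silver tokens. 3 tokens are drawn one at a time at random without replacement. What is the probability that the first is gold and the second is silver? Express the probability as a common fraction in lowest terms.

9/34

Multiply the conditional probabilities at each draw: 9/18 · 9/17 = 81/306 = 9/34.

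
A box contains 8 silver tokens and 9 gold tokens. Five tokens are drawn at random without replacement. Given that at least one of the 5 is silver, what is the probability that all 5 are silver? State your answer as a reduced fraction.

4/433

Work in counts. Selections with at least one silver: C(17,5) − C(9,5) = 6188 − 126 = 6062.
Of those, selections where all 5 are silver: C(8,5) = 56.
Conditional probability = 56/6062 = 4/433.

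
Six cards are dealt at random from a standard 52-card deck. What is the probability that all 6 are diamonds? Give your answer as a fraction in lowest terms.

There are C(52,6) = 20358520 possible 6-card hands.
Hands that are all diamonds: C(13,6) = 1716.
Probability = 1716/20358520 = 33/391510.

33/391510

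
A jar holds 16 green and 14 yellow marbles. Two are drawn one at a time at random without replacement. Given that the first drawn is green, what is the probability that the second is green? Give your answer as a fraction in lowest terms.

15/29

After removing one green, 29 remain: 15 green and 14 yellow.
So the probability the next is green is 15/29.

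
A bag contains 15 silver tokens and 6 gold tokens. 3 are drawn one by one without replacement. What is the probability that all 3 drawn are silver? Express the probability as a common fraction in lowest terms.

Multiply the conditional probabilities at each draw: 15/21 · 14/20 · 13/19 = 2730/7980 = 13/38.

13/38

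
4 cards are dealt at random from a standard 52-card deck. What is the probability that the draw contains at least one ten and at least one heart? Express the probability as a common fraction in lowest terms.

There are C(52,4) = 270725 possible draws.
By inclusion-exclusion on the complements, draws missing all tens or all hearts: C(48,4) + C(39,4) − C(36,4) = 194580 + 82251 − 58905 = 217926.
So draws with at least one of each: 270725 − 217926 = 52799, probability 52799/270725.

52799/270725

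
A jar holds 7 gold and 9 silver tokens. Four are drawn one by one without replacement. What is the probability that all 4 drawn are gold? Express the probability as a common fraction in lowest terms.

Multiply the conditional probabilities at each draw: 7/16 · 6/15 · 5/14 · 4/13 = 840/43680 = 1/52.

1/52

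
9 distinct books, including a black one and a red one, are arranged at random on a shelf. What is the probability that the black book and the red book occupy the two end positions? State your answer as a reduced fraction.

There are 9! = 362880 arrangements.
Place the black book and the red book at the ends in 2 ways, arrange the remaining 7 in 7! = 5040 ways: 2·5040 = 10080.
Probability = 10080/362880 = 1/36.

1/36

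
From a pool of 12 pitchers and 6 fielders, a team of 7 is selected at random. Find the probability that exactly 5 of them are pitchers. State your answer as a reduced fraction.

165/442

The sample space is all 7-subsets of the 18: C(18,7) = 31824.
Selections with exactly 5 pitchers: choose 5 of the 12 pitchers and 2 of the 6 fielders, C(12,5)·C(6,2) = 792·15 = 11880.
Probability = 11880/31824 = 165/442.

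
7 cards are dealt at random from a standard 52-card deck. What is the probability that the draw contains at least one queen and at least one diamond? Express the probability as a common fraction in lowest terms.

53122231/133784560

There are C(52,7) = 133784560 possible draws.
By inclusion-exclusion on the complements, draws missing all queens or all diamonds: C(48,7) + C(39,7) − C(36,7) = 73629072 + 15380937 − 8347680 = 80662329.
So draws with at least one of each: 133784560 − 80662329 = 53122231, probability 53122231/133784560.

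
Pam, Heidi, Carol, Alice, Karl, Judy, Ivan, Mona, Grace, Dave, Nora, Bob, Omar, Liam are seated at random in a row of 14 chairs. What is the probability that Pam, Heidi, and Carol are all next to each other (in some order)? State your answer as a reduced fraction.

There are 14! = 87178291200 arrangements.
Treat the three as one block: 12! placements × 3! orders within the block = 479001600·6 = 2874009600.
Probability = 2874009600/87178291200 = 3/91.

3/91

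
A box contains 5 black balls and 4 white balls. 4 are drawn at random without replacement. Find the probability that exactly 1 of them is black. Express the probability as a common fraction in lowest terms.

The sample space is all 4-subsets of the 9: C(9,4) = 126.
Selections with exactly 1 black: choose 1 of the 5 black and 3 of the 4 white, C(5,1)·C(4,3) = 5·4 = 20.
Probability = 20/126 = 10/63.

10/63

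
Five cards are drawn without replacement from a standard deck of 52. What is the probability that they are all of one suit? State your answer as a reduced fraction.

33/16660

There are C(52,5) = 2598960 possible 5-card hands.
Hands of one suit: 4 suits × C(13,5) = 4·1287 = 5148.
Probability = 5148/2598960 = 33/16660.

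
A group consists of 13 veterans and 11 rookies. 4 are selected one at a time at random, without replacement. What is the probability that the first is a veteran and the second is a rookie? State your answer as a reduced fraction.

Multiply the conditional probabilities at each draw: 13/24 · 11/23 = 143/552.

143/552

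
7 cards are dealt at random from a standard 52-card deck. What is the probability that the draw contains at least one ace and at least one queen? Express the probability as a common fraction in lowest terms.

3105873/16723070

There are C(52,7) = 133784560 possible draws.
By inclusion-exclusion on the complements, draws missing all aces or all queens: C(48,7) + C(48,7) − C(44,7) = 73629072 + 73629072 − 38320568 = 108937576.
So draws with at least one of each: 133784560 − 108937576 = 24846984, probability 24846984/133784560 = 3105873/16723070.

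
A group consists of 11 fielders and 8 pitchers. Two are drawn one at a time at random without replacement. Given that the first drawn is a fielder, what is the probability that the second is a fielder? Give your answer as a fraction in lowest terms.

After removing one fielder, 18 remain: 10 fielders and 8 pitchers.
So the probability the next is a fielder is 10/18 = 5/9.

5/9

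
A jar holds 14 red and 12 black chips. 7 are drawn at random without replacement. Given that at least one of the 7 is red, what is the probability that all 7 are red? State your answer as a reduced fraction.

39/7466

Work in counts. Selections with at least one red: C(26,7) − C(12,7) = 657800 − 792 = 657008.
Of those, selections where all 7 are red: C(14,7) = 3432.
Conditional probability = 3432/657008 = 39/7466.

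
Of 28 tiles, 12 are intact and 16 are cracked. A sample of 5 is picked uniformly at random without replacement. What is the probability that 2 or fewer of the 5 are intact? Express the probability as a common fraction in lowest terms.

There are C(28,5) = 98280 ways to choose the 5.
Favorable selections (2 or fewer intact): C(12,0)·C(16,5) + C(12,1)·C(16,4) + C(12,2)·C(16,3) = 4368 + 21840 + 36960 = 63168.
Probability = 63168/98280 = 376/585.

376/585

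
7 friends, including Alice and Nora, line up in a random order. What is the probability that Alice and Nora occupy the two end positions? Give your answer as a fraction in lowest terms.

There are 7! = 5040 arrangements.
Place Alice and Nora at the ends in 2 ways, arrange the remaining 5 in 5! = 120 ways: 2·120 = 240.
Probability = 240/5040 = 1/21.

1/21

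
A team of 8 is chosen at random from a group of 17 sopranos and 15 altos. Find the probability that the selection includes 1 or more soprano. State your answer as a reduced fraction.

There are C(32,8) = 10518300 ways to choose the 8.
Favorable selections (1 or more soprano): C(17,1)·C(15,7) + C(17,2)·C(15,6) + C(17,3)·C(15,5) + C(17,4)·C(15,4) + C(17,5)·C(15,3) + C(17,6)·C(15,2) + C(17,7)·C(15,1) + C(17,8)·C(15,0) = 109395 + 680680 + 2042040 + 3248700 + 2815540 + 1299480 + 291720 + 24310 = 10511865.
Probability = 10511865/10518300 = 17969/17980.

17969/17980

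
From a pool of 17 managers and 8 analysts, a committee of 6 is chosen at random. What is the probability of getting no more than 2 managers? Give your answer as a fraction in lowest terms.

There are C(25,6) = 177100 ways to choose the 6.
Favorable selections (no more than 2 managers): C(17,0)·C(8,6) + C(17,1)·C(8,5) + C(17,2)·C(8,4) = 28 + 952 + 9520 = 10500.
Probability = 10500/177100 = 15/253.

15/253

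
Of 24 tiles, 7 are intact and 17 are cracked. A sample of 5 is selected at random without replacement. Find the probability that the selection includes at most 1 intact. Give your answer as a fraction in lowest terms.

There are C(24,5) = 42504 ways to choose the 5.
Favorable selections (at most 1 intact): C(7,0)·C(17,5) + C(7,1)·C(17,4) = 6188 + 16660 = 22848.
Probability = 22848/42504 = 136/253.

136/253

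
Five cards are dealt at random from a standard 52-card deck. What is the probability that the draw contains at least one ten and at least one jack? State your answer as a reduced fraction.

6509/64974

There are C(52,5) = 2598960 possible draws.
By inclusion-exclusion on the complements, draws missing all tens or all jacks: C(48,5) + C(48,5) − C(44,5) = 1712304 + 1712304 − 1086008 = 2338600.
So draws with at least one of each: 2598960 − 2338600 = 260360, probability 260360/2598960 = 6509/64974.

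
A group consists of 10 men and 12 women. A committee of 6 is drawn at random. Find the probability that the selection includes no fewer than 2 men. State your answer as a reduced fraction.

1993/2261

There are C(22,6) = 74613 ways to choose the 6.
Favorable selections (no fewer than 2 men): C(10,2)·C(12,4) + C(10,3)·C(12,3) + C(10,4)·C(12,2) + C(10,5)·C(12,1) + C(10,6)·C(12,0) = 22275 + 26400 + 13860 + 3024 + 210 = 65769.
Probability = 65769/74613 = 1993/2261.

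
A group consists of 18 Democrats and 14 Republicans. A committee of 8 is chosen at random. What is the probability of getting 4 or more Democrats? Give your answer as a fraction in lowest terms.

21437/26970

There are C(32,8) = 10518300 ways to choose the 8.
Count the complement (fewer than 4 Democrats): C(18,0)·C(14,8) + C(18,1)·C(14,7) + C(18,2)·C(14,6) + C(18,3)·C(14,5) = 3003 + 61776 + 459459 + 1633632 = 2157870.
Probability = 1 − 2157870/10518300 = 8360430/10518300 = 21437/26970.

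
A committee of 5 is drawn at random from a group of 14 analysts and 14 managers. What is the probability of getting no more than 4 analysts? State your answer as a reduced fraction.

Total selections: C(28,5) = 98280.
Favorable selections (no more than 4 analysts): C(14,0)·C(14,5) + C(14,1)·C(14,4) + C(14,2)·C(14,3) + C(14,3)·C(14,2) + C(14,4)·C(14,1) = 2002 + 14014 + 33124 + 33124 + 14014 = 96278.
Probability = 96278/98280 = 529/540.

529/540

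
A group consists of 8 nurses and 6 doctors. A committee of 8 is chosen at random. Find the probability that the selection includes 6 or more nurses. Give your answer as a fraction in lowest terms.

67/429

There are C(14,8) = 3003 ways to choose the 8.
Favorable selections (6 or more nurses): C(8,6)·C(6,2) + C(8,7)·C(6,1) + C(8,8)·C(6,0) = 420 + 48 + 1 = 469.
Probability = 469/3003 = 67/429.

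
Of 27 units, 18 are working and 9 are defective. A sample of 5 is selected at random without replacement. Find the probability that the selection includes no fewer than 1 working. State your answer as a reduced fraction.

Total selections: C(27,5) = 80730.
The complement is all 5 are defective: C(9,5) = 126.
Probability = 1 − 126/80730 = 80604/80730 = 4478/4485.

4478/4485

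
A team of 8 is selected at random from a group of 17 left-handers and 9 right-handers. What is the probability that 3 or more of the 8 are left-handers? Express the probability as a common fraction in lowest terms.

28186/28405

Total selections: C(26,8) = 1562275.
Count the complement (fewer than 3 left-handers): C(17,0)·C(9,8) + C(17,1)·C(9,7) + C(17,2)·C(9,6) = 9 + 612 + 11424 = 12045.
Probability = 1 − 12045/1562275 = 1550230/1562275 = 28186/28405.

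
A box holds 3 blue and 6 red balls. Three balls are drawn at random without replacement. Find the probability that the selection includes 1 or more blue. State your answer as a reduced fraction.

Total selections: C(9,3) = 84.
Favorable selections (1 or more blue): C(3,1)·C(6,2) + C(3,2)·C(6,1) + C(3,3)·C(6,0) = 45 + 18 + 1 = 64.
Probability = 64/84 = 16/21.

16/21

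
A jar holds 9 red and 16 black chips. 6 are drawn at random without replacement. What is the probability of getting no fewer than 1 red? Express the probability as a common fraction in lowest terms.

Total selections: C(25,6) = 177100.
The complement is all 6 are black: C(16,6) = 8008.
Probability = 1 − 8008/177100 = 169092/177100 = 549/575.

549/575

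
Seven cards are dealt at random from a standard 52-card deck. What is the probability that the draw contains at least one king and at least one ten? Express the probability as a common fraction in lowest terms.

3105873/16723070

There are C(52,7) = 133784560 possible draws.
By inclusion-exclusion on the complements, draws missing all kings or all tens: C(48,7) + C(48,7) − C(44,7) = 73629072 + 73629072 − 38320568 = 108937576.
So draws with at least one of each: 133784560 − 108937576 = 24846984, probability 24846984/133784560 = 3105873/16723070.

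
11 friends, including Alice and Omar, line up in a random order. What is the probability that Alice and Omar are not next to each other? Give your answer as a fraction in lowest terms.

There are 11! = 39916800 arrangements.
Arrangements with Alice and Omar adjacent: 2·10! = 7257600.
So not adjacent: 39916800 − 7257600 = 32659200, probability 32659200/39916800 = 9/11.

9/11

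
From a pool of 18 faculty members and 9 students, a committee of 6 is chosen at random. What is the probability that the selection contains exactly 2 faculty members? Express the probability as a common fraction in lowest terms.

Total number of selections: C(27,6) = 296010.
Selections with exactly 2 faculty members: choose 2 of the 18 faculty members and 4 of the 9 students, C(18,2)·C(9,4) = 153·126 = 19278.
Probability = 19278/296010 = 1071/16445.

1071/16445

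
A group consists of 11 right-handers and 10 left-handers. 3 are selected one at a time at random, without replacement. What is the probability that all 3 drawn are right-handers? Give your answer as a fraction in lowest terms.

33/266

Multiply the conditional probabilities at each draw: 11/21 · 10/20 · 9/19 = 990/7980 = 33/266.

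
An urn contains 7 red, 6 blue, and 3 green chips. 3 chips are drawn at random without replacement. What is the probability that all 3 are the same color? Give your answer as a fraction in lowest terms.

There are C(16,3) = 560 ways to draw 3 chips.
All same color: C(7,3) + C(6,3) + C(3,3) = 35 + 20 + 1 = 56.
Probability = 56/560 = 1/10.

1/10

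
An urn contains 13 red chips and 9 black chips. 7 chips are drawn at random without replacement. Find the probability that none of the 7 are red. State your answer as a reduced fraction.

There are C(22,7) = 170544 possible selections.
Selections with no red (all black): C(9,7) = 36.
Probability = 36/170544 = 3/14212.

3/14212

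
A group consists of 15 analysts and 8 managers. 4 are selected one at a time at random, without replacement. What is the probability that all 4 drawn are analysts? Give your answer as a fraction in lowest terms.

39/253

Multiply the conditional probabilities at each draw: 15/23 · 14/22 · 13/21 · 12/20 = 32760/212520 = 39/253.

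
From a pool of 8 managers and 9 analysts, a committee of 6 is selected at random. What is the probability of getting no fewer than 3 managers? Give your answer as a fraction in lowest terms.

Total selections: C(17,6) = 12376.
Count the complement (fewer than 3 managers): C(8,0)·C(9,6) + C(8,1)·C(9,5) + C(8,2)·C(9,4) = 84 + 1008 + 3528 = 4620.
Probability = 1 − 4620/12376 = 7756/12376 = 277/442.

277/442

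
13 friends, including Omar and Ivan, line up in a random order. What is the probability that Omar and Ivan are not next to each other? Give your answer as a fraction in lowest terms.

11/13

There are 13! = 6227020800 arrangements.
Arrangements with Omar and Ivan adjacent: 2·12! = 958003200.
So not adjacent: 6227020800 − 958003200 = 5269017600, probability 5269017600/6227020800 = 11/13.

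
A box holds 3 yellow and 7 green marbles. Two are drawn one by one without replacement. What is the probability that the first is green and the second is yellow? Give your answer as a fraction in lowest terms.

Multiply the conditional probabilities at each draw: 7/10 · 3/9 = 21/90 = 7/30.

7/30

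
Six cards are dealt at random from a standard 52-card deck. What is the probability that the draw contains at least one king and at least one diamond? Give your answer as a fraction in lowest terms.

There are C(52,6) = 20358520 possible draws.
By inclusion-exclusion on the complements, draws missing all kings or all diamonds: C(48,6) + C(39,6) − C(36,6) = 12271512 + 3262623 − 1947792 = 13586343.
So draws with at least one of each: 20358520 − 13586343 = 6772177, probability 6772177/20358520.

6772177/20358520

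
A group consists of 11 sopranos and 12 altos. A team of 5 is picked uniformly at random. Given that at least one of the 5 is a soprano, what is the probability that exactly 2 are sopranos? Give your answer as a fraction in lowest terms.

Work in counts. Selections with at least one soprano: C(23,5) − C(12,5) = 33649 − 792 = 32857.
Of those, selections where exactly 2 are sopranos: C(11,2)·C(12,3) = 55·220 = 12100.
Conditional probability = 12100/32857 = 1100/2987.

1100/2987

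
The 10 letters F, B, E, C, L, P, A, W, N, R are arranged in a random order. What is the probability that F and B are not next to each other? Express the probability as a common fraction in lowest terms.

4/5

There are 10! = 3628800 arrangements.
Arrangements with F and B adjacent: 2·9! = 725760.
So not adjacent: 3628800 − 725760 = 2903040, probability 2903040/3628800 = 4/5.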